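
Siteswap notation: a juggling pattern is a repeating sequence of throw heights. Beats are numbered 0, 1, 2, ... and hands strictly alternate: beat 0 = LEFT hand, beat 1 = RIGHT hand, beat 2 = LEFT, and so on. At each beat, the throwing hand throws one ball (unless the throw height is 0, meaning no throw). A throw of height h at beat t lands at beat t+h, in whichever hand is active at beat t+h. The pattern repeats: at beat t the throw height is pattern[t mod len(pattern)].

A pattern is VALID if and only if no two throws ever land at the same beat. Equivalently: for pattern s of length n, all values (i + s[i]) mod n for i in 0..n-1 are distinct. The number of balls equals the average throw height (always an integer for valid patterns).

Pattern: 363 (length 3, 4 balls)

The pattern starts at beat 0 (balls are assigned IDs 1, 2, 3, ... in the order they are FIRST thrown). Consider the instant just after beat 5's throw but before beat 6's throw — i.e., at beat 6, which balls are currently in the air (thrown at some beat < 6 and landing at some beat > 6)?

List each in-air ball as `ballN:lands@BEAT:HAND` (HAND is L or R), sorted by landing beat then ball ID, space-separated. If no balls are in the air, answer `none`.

Beat 0 (L): throw ball1 h=3 -> lands@3:R; in-air after throw: [b1@3:R]
Beat 1 (R): throw ball2 h=6 -> lands@7:R; in-air after throw: [b1@3:R b2@7:R]
Beat 2 (L): throw ball3 h=3 -> lands@5:R; in-air after throw: [b1@3:R b3@5:R b2@7:R]
Beat 3 (R): throw ball1 h=3 -> lands@6:L; in-air after throw: [b3@5:R b1@6:L b2@7:R]
Beat 4 (L): throw ball4 h=6 -> lands@10:L; in-air after throw: [b3@5:R b1@6:L b2@7:R b4@10:L]
Beat 5 (R): throw ball3 h=3 -> lands@8:L; in-air after throw: [b1@6:L b2@7:R b3@8:L b4@10:L]
Beat 6 (L): throw ball1 h=3 -> lands@9:R; in-air after throw: [b2@7:R b3@8:L b1@9:R b4@10:L]

Answer: ball2:lands@7:R ball3:lands@8:L ball4:lands@10:L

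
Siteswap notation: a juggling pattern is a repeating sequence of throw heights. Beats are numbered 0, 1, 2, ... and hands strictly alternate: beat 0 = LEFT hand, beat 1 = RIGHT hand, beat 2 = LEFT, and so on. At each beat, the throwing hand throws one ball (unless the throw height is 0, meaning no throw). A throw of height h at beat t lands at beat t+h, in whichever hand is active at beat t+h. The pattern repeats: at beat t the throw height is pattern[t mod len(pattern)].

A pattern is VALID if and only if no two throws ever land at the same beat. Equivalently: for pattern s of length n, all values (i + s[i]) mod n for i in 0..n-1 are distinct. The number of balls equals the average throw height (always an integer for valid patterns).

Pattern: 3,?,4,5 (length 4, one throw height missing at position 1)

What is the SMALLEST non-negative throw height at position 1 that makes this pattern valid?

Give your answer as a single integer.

i=0: (0 + 3) mod 4 = 3
i=1: s[i]=? (unknown)
i=2: (2 + 4) mod 4 = 2
i=3: (3 + 5) mod 4 = 0
Known residues: [0, 2, 3]; need a permutation of 0..3, so missing residue r = 1
Need (1 + s) mod 4 = 1; smallest s = (1 - 1) mod 4 = 0

Answer: 0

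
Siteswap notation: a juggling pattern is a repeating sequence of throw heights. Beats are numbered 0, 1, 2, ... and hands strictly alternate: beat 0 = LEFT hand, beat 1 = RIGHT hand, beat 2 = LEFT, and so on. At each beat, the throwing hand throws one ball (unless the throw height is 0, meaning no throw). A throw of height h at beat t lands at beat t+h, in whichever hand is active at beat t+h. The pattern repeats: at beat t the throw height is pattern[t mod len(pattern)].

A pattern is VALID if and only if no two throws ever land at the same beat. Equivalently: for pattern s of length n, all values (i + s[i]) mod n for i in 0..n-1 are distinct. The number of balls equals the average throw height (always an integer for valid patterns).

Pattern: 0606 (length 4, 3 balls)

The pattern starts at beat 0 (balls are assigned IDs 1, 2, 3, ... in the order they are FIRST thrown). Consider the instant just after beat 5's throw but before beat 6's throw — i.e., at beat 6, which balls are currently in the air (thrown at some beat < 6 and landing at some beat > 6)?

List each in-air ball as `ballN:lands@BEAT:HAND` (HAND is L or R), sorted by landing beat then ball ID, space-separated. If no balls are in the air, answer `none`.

Answer: ball1:lands@7:R ball2:lands@9:R ball3:lands@11:R

Derivation:
Beat 1 (R): throw ball1 h=6 -> lands@7:R; in-air after throw: [b1@7:R]
Beat 3 (R): throw ball2 h=6 -> lands@9:R; in-air after throw: [b1@7:R b2@9:R]
Beat 5 (R): throw ball3 h=6 -> lands@11:R; in-air after throw: [b1@7:R b2@9:R b3@11:R]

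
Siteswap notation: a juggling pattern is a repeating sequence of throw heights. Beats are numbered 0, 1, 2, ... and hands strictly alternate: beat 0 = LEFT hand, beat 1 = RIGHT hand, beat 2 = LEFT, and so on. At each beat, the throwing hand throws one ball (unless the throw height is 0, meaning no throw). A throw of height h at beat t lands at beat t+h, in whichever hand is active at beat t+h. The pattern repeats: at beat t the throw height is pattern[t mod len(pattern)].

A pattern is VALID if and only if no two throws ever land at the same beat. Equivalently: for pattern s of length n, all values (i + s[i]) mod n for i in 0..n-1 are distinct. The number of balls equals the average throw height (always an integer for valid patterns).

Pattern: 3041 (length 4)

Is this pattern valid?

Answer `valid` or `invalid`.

i=0: (i + s[i]) mod n = (0 + 3) mod 4 = 3
i=1: (i + s[i]) mod n = (1 + 0) mod 4 = 1
i=2: (i + s[i]) mod n = (2 + 4) mod 4 = 2
i=3: (i + s[i]) mod n = (3 + 1) mod 4 = 0
Residues: [3, 1, 2, 0], distinct: True

Answer: valid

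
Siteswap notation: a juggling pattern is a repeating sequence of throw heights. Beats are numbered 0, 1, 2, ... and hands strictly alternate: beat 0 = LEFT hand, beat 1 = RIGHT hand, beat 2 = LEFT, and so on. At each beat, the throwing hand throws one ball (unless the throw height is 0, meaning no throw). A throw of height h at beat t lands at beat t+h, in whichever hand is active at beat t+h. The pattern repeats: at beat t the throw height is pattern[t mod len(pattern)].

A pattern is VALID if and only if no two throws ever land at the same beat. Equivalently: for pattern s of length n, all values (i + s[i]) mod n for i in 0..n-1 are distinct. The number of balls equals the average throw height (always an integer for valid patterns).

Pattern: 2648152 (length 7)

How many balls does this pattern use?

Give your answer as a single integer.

Pattern = [2, 6, 4, 8, 1, 5, 2], length n = 7
  position 0: throw height = 2, running sum = 2
  position 1: throw height = 6, running sum = 8
  position 2: throw height = 4, running sum = 12
  position 3: throw height = 8, running sum = 20
  position 4: throw height = 1, running sum = 21
  position 5: throw height = 5, running sum = 26
  position 6: throw height = 2, running sum = 28
Total sum = 28; balls = sum / n = 28 / 7 = 4

Answer: 4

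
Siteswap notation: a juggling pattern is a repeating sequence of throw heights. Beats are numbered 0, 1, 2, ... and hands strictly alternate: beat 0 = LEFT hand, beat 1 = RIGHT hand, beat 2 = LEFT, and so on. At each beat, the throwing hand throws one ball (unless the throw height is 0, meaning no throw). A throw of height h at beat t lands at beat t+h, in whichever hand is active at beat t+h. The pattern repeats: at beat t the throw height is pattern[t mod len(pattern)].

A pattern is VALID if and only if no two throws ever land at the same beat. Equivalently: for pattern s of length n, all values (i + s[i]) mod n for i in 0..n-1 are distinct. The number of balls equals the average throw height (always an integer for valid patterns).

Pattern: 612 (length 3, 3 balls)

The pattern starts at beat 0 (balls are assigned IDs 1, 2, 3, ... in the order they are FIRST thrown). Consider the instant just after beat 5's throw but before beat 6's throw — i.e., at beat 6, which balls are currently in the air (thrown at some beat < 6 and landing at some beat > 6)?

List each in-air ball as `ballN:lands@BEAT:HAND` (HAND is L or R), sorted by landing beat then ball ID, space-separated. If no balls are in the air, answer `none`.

Answer: ball2:lands@7:R ball3:lands@9:R

Derivation:
Beat 0 (L): throw ball1 h=6 -> lands@6:L; in-air after throw: [b1@6:L]
Beat 1 (R): throw ball2 h=1 -> lands@2:L; in-air after throw: [b2@2:L b1@6:L]
Beat 2 (L): throw ball2 h=2 -> lands@4:L; in-air after throw: [b2@4:L b1@6:L]
Beat 3 (R): throw ball3 h=6 -> lands@9:R; in-air after throw: [b2@4:L b1@6:L b3@9:R]
Beat 4 (L): throw ball2 h=1 -> lands@5:R; in-air after throw: [b2@5:R b1@6:L b3@9:R]
Beat 5 (R): throw ball2 h=2 -> lands@7:R; in-air after throw: [b1@6:L b2@7:R b3@9:R]
Beat 6 (L): throw ball1 h=6 -> lands@12:L; in-air after throw: [b2@7:R b3@9:R b1@12:L]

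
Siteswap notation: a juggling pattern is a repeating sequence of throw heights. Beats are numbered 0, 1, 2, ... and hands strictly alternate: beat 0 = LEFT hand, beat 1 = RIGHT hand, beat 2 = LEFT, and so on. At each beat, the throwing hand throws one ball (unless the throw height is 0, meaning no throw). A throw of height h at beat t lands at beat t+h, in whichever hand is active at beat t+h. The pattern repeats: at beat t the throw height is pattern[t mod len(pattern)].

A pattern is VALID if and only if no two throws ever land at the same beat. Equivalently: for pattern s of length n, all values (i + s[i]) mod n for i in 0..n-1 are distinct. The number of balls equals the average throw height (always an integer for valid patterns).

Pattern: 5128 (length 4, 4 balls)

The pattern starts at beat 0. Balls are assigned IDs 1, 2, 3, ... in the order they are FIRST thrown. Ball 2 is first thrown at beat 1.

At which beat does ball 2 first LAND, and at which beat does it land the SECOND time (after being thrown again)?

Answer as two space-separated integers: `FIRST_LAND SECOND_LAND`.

Beat 0 (L): throw ball1 h=5 -> lands@5:R; in-air after throw: [b1@5:R]
Beat 1 (R): throw ball2 h=1 -> lands@2:L; in-air after throw: [b2@2:L b1@5:R]
Beat 2 (L): throw ball2 h=2 -> lands@4:L; in-air after throw: [b2@4:L b1@5:R]
Beat 3 (R): throw ball3 h=8 -> lands@11:R; in-air after throw: [b2@4:L b1@5:R b3@11:R]
Beat 4 (L): throw ball2 h=5 -> lands@9:R; in-air after throw: [b1@5:R b2@9:R b3@11:R]
Ball 2: thrown@1 h=1 -> first land @2; rethrown@2 h=2 -> second land @4

Answer: 2 4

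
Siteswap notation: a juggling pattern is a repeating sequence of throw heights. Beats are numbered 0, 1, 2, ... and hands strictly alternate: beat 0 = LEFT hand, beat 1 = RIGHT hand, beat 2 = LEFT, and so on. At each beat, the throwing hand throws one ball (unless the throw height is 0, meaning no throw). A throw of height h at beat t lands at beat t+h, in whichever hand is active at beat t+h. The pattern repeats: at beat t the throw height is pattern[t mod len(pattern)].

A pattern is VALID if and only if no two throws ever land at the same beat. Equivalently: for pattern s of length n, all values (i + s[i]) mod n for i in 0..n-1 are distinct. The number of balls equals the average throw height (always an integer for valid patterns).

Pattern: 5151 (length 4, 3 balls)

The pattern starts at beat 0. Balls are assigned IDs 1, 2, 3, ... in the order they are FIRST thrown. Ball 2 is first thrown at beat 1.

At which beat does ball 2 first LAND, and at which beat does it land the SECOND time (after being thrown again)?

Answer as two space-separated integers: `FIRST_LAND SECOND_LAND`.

Beat 0 (L): throw ball1 h=5 -> lands@5:R; in-air after throw: [b1@5:R]
Beat 1 (R): throw ball2 h=1 -> lands@2:L; in-air after throw: [b2@2:L b1@5:R]
Beat 2 (L): throw ball2 h=5 -> lands@7:R; in-air after throw: [b1@5:R b2@7:R]
Beat 3 (R): throw ball3 h=1 -> lands@4:L; in-air after throw: [b3@4:L b1@5:R b2@7:R]
Beat 4 (L): throw ball3 h=5 -> lands@9:R; in-air after throw: [b1@5:R b2@7:R b3@9:R]
Beat 5 (R): throw ball1 h=1 -> lands@6:L; in-air after throw: [b1@6:L b2@7:R b3@9:R]
Beat 6 (L): throw ball1 h=5 -> lands@11:R; in-air after throw: [b2@7:R b3@9:R b1@11:R]
Beat 7 (R): throw ball2 h=1 -> lands@8:L; in-air after throw: [b2@8:L b3@9:R b1@11:R]
Ball 2: thrown@1 h=1 -> first land @2; rethrown@2 h=5 -> second land @7

Answer: 2 7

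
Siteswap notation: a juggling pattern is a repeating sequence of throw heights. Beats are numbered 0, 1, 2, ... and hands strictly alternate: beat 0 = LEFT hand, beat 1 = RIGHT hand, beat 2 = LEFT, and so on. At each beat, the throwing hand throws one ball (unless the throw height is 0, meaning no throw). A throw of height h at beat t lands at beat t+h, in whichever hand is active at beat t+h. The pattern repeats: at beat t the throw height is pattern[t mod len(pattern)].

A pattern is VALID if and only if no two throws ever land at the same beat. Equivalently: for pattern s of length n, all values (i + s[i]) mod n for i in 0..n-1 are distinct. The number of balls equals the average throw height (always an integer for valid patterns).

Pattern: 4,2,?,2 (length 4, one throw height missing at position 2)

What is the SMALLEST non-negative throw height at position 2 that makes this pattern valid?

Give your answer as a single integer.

Answer: 0

Derivation:
i=0: (0 + 4) mod 4 = 0
i=1: (1 + 2) mod 4 = 3
i=2: s[i]=? (unknown)
i=3: (3 + 2) mod 4 = 1
Known residues: [0, 1, 3]; need a permutation of 0..3, so missing residue r = 2
Need (2 + s) mod 4 = 2; smallest s = (2 - 2) mod 4 = 0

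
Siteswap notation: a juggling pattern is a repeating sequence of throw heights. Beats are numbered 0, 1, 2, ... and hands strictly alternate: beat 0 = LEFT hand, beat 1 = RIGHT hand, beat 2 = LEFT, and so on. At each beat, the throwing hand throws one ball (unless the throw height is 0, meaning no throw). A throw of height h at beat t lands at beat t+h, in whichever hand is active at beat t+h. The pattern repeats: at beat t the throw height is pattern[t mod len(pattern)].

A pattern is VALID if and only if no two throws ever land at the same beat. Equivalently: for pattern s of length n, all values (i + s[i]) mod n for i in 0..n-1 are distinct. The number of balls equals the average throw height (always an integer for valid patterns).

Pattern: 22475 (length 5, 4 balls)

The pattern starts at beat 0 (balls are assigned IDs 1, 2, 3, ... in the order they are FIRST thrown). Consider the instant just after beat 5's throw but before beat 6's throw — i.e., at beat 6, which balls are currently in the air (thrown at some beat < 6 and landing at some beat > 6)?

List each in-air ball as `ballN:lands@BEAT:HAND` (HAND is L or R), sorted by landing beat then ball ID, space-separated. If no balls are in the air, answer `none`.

Beat 0 (L): throw ball1 h=2 -> lands@2:L; in-air after throw: [b1@2:L]
Beat 1 (R): throw ball2 h=2 -> lands@3:R; in-air after throw: [b1@2:L b2@3:R]
Beat 2 (L): throw ball1 h=4 -> lands@6:L; in-air after throw: [b2@3:R b1@6:L]
Beat 3 (R): throw ball2 h=7 -> lands@10:L; in-air after throw: [b1@6:L b2@10:L]
Beat 4 (L): throw ball3 h=5 -> lands@9:R; in-air after throw: [b1@6:L b3@9:R b2@10:L]
Beat 5 (R): throw ball4 h=2 -> lands@7:R; in-air after throw: [b1@6:L b4@7:R b3@9:R b2@10:L]
Beat 6 (L): throw ball1 h=2 -> lands@8:L; in-air after throw: [b4@7:R b1@8:L b3@9:R b2@10:L]

Answer: ball4:lands@7:R ball3:lands@9:R ball2:lands@10:L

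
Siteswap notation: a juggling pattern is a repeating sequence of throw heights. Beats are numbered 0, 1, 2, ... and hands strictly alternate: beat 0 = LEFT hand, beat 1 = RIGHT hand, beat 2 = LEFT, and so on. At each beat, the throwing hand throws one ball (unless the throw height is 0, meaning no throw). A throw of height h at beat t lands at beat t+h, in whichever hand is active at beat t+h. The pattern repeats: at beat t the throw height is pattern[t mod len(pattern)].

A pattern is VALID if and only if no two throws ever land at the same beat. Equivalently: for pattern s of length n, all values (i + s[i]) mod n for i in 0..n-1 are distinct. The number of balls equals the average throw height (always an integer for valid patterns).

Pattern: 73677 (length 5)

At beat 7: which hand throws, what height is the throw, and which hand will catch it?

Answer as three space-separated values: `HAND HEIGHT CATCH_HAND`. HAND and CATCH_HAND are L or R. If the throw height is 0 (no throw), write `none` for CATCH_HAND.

Beat 7: 7 mod 2 = 1, so hand = R
Throw height = pattern[7 mod 5] = pattern[2] = 6
Lands at beat 7+6=13, 13 mod 2 = 1, so catch hand = R

Answer: R 6 R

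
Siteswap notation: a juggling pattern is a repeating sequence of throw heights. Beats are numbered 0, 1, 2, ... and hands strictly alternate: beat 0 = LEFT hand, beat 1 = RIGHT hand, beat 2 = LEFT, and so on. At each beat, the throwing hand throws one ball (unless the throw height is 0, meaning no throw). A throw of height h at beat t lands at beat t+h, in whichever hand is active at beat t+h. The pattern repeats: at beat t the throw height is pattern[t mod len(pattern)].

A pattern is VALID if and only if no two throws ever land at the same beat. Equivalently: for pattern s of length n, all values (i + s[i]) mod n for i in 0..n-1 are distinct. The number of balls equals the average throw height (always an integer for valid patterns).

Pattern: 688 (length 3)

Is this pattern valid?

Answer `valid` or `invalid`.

i=0: (i + s[i]) mod n = (0 + 6) mod 3 = 0
i=1: (i + s[i]) mod n = (1 + 8) mod 3 = 0
i=2: (i + s[i]) mod n = (2 + 8) mod 3 = 1
Residues: [0, 0, 1], distinct: False

Answer: invalid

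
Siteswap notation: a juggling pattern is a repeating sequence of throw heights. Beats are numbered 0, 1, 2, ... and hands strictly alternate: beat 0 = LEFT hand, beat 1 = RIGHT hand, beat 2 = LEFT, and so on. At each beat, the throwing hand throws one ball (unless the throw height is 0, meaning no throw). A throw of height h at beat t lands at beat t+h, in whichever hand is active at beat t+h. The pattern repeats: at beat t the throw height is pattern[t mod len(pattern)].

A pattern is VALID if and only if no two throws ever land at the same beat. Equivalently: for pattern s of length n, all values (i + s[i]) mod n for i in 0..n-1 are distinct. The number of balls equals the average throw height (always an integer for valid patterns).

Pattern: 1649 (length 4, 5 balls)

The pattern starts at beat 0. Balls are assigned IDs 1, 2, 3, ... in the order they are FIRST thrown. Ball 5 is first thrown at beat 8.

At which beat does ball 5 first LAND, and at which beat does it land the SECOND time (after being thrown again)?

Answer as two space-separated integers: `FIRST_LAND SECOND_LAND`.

Answer: 9 15

Derivation:
Beat 0 (L): throw ball1 h=1 -> lands@1:R; in-air after throw: [b1@1:R]
Beat 1 (R): throw ball1 h=6 -> lands@7:R; in-air after throw: [b1@7:R]
Beat 2 (L): throw ball2 h=4 -> lands@6:L; in-air after throw: [b2@6:L b1@7:R]
Beat 3 (R): throw ball3 h=9 -> lands@12:L; in-air after throw: [b2@6:L b1@7:R b3@12:L]
Beat 4 (L): throw ball4 h=1 -> lands@5:R; in-air after throw: [b4@5:R b2@6:L b1@7:R b3@12:L]
Beat 5 (R): throw ball4 h=6 -> lands@11:R; in-air after throw: [b2@6:L b1@7:R b4@11:R b3@12:L]
Beat 6 (L): throw ball2 h=4 -> lands@10:L; in-air after throw: [b1@7:R b2@10:L b4@11:R b3@12:L]
Beat 7 (R): throw ball1 h=9 -> lands@16:L; in-air after throw: [b2@10:L b4@11:R b3@12:L b1@16:L]
Beat 8 (L): throw ball5 h=1 -> lands@9:R; in-air after throw: [b5@9:R b2@10:L b4@11:R b3@12:L b1@16:L]
Beat 9 (R): throw ball5 h=6 -> lands@15:R; in-air after throw: [b2@10:L b4@11:R b3@12:L b5@15:R b1@16:L]
Beat 10 (L): throw ball2 h=4 -> lands@14:L; in-air after throw: [b4@11:R b3@12:L b2@14:L b5@15:R b1@16:L]
Beat 11 (R): throw ball4 h=9 -> lands@20:L; in-air after throw: [b3@12:L b2@14:L b5@15:R b1@16:L b4@20:L]
Beat 12 (L): throw ball3 h=1 -> lands@13:R; in-air after throw: [b3@13:R b2@14:L b5@15:R b1@16:L b4@20:L]
Beat 13 (R): throw ball3 h=6 -> lands@19:R; in-air after throw: [b2@14:L b5@15:R b1@16:L b3@19:R b4@20:L]
Beat 14 (L): throw ball2 h=4 -> lands@18:L; in-air after throw: [b5@15:R b1@16:L b2@18:L b3@19:R b4@20:L]
Beat 15 (R): throw ball5 h=9 -> lands@24:L; in-air after throw: [b1@16:L b2@18:L b3@19:R b4@20:L b5@24:L]
Ball 5: thrown@8 h=1 -> first land @9; rethrown@9 h=6 -> second land @15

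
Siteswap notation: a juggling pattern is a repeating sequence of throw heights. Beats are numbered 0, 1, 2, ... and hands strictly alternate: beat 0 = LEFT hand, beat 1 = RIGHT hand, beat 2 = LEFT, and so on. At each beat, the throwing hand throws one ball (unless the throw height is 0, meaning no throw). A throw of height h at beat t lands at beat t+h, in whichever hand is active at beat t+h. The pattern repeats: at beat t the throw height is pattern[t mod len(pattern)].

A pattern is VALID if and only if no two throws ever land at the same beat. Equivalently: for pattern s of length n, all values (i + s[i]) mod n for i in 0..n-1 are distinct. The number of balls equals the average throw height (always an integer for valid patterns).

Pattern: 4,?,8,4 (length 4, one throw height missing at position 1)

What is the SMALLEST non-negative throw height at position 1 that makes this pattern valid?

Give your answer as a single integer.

Answer: 0

Derivation:
i=0: (0 + 4) mod 4 = 0
i=1: s[i]=? (unknown)
i=2: (2 + 8) mod 4 = 2
i=3: (3 + 4) mod 4 = 3
Known residues: [0, 2, 3]; need a permutation of 0..3, so missing residue r = 1
Need (1 + s) mod 4 = 1; smallest s = (1 - 1) mod 4 = 0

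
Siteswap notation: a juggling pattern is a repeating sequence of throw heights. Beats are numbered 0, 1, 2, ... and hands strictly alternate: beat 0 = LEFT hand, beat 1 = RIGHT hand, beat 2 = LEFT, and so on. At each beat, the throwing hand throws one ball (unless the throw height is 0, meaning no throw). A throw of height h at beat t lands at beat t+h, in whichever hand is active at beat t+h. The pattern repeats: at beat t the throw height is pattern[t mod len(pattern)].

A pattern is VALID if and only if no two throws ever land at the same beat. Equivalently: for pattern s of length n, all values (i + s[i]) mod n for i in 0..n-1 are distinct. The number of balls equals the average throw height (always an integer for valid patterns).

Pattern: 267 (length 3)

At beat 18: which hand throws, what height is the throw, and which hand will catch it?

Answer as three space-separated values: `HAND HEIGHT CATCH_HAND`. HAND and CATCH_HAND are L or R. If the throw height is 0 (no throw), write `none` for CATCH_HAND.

Answer: L 2 L

Derivation:
Beat 18: 18 mod 2 = 0, so hand = L
Throw height = pattern[18 mod 3] = pattern[0] = 2
Lands at beat 18+2=20, 20 mod 2 = 0, so catch hand = L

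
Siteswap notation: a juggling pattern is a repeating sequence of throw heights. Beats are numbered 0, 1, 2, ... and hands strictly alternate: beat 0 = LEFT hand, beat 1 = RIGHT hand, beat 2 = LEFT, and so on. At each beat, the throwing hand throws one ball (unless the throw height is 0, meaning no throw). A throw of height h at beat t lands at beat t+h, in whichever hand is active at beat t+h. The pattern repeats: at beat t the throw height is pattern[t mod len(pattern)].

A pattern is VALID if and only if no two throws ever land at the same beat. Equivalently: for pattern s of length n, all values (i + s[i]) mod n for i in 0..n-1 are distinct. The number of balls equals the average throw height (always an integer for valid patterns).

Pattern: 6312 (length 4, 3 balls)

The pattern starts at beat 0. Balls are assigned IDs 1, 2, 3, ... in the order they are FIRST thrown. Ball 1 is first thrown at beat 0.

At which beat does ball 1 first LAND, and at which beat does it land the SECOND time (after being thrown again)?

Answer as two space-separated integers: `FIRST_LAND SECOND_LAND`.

Answer: 6 7

Derivation:
Beat 0 (L): throw ball1 h=6 -> lands@6:L; in-air after throw: [b1@6:L]
Beat 1 (R): throw ball2 h=3 -> lands@4:L; in-air after throw: [b2@4:L b1@6:L]
Beat 2 (L): throw ball3 h=1 -> lands@3:R; in-air after throw: [b3@3:R b2@4:L b1@6:L]
Beat 3 (R): throw ball3 h=2 -> lands@5:R; in-air after throw: [b2@4:L b3@5:R b1@6:L]
Beat 4 (L): throw ball2 h=6 -> lands@10:L; in-air after throw: [b3@5:R b1@6:L b2@10:L]
Beat 5 (R): throw ball3 h=3 -> lands@8:L; in-air after throw: [b1@6:L b3@8:L b2@10:L]
Beat 6 (L): throw ball1 h=1 -> lands@7:R; in-air after throw: [b1@7:R b3@8:L b2@10:L]
Beat 7 (R): throw ball1 h=2 -> lands@9:R; in-air after throw: [b3@8:L b1@9:R b2@10:L]
Ball 1: thrown@0 h=6 -> first land @6; rethrown@6 h=1 -> second land @7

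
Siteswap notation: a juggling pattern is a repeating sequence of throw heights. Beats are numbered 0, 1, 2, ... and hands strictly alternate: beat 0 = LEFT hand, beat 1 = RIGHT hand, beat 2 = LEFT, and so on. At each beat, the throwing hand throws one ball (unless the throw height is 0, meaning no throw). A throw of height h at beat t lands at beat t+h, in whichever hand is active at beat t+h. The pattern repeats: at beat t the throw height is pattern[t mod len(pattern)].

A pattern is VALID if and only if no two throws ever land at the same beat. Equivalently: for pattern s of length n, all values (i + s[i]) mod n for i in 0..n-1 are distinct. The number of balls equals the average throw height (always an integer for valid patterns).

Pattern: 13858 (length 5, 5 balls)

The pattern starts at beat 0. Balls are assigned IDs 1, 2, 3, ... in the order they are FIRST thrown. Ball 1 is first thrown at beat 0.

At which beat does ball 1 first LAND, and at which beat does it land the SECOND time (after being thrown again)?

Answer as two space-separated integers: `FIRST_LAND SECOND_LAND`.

Answer: 1 4

Derivation:
Beat 0 (L): throw ball1 h=1 -> lands@1:R; in-air after throw: [b1@1:R]
Beat 1 (R): throw ball1 h=3 -> lands@4:L; in-air after throw: [b1@4:L]
Beat 2 (L): throw ball2 h=8 -> lands@10:L; in-air after throw: [b1@4:L b2@10:L]
Beat 3 (R): throw ball3 h=5 -> lands@8:L; in-air after throw: [b1@4:L b3@8:L b2@10:L]
Beat 4 (L): throw ball1 h=8 -> lands@12:L; in-air after throw: [b3@8:L b2@10:L b1@12:L]
Ball 1: thrown@0 h=1 -> first land @1; rethrown@1 h=3 -> second land @4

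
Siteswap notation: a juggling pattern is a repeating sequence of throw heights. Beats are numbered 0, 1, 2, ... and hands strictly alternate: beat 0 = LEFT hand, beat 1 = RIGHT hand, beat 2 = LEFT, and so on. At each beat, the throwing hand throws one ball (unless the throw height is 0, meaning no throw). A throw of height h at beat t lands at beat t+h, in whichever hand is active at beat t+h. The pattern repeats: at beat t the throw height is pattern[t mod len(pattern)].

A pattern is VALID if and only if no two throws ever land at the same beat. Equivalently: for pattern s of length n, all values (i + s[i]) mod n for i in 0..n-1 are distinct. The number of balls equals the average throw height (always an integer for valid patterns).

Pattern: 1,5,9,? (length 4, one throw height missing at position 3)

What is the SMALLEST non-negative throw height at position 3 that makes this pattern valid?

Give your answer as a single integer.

i=0: (0 + 1) mod 4 = 1
i=1: (1 + 5) mod 4 = 2
i=2: (2 + 9) mod 4 = 3
i=3: s[i]=? (unknown)
Known residues: [1, 2, 3]; need a permutation of 0..3, so missing residue r = 0
Need (3 + s) mod 4 = 0; smallest s = (0 - 3) mod 4 = 1

Answer: 1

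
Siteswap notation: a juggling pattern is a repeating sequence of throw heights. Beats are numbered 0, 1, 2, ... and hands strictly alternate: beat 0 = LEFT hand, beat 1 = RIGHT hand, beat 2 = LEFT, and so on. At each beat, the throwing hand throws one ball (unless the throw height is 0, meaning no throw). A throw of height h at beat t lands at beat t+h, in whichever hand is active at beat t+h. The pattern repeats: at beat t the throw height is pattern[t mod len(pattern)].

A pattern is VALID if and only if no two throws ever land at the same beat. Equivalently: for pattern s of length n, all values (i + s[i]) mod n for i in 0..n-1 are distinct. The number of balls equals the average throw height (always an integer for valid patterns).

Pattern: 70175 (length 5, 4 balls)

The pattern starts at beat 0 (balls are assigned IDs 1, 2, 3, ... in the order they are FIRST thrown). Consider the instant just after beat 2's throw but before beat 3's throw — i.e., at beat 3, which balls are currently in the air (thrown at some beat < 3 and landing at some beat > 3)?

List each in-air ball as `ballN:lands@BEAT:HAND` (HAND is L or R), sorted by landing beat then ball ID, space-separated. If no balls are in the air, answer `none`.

Beat 0 (L): throw ball1 h=7 -> lands@7:R; in-air after throw: [b1@7:R]
Beat 2 (L): throw ball2 h=1 -> lands@3:R; in-air after throw: [b2@3:R b1@7:R]
Beat 3 (R): throw ball2 h=7 -> lands@10:L; in-air after throw: [b1@7:R b2@10:L]

Answer: ball1:lands@7:R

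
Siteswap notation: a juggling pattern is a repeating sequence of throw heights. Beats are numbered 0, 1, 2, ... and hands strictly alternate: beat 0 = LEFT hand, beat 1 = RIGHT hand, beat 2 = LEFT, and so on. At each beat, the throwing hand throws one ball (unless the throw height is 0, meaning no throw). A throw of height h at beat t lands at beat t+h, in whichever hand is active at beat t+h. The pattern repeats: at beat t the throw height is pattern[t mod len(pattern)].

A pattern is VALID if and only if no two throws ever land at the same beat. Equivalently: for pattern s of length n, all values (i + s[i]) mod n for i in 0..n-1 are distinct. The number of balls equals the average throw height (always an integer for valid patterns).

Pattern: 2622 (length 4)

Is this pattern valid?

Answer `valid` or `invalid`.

Answer: valid

Derivation:
i=0: (i + s[i]) mod n = (0 + 2) mod 4 = 2
i=1: (i + s[i]) mod n = (1 + 6) mod 4 = 3
i=2: (i + s[i]) mod n = (2 + 2) mod 4 = 0
i=3: (i + s[i]) mod n = (3 + 2) mod 4 = 1
Residues: [2, 3, 0, 1], distinct: True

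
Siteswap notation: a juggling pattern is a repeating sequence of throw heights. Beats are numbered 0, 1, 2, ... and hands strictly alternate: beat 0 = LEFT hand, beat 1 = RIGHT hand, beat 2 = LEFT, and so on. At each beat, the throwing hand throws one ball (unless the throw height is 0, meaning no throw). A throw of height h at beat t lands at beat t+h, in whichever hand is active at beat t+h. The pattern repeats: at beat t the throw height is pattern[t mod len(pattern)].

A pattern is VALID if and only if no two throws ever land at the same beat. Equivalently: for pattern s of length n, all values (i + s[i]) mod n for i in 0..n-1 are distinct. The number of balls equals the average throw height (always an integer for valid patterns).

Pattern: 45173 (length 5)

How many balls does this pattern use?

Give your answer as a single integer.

Answer: 4

Derivation:
Pattern = [4, 5, 1, 7, 3], length n = 5
  position 0: throw height = 4, running sum = 4
  position 1: throw height = 5, running sum = 9
  position 2: throw height = 1, running sum = 10
  position 3: throw height = 7, running sum = 17
  position 4: throw height = 3, running sum = 20
Total sum = 20; balls = sum / n = 20 / 5 = 4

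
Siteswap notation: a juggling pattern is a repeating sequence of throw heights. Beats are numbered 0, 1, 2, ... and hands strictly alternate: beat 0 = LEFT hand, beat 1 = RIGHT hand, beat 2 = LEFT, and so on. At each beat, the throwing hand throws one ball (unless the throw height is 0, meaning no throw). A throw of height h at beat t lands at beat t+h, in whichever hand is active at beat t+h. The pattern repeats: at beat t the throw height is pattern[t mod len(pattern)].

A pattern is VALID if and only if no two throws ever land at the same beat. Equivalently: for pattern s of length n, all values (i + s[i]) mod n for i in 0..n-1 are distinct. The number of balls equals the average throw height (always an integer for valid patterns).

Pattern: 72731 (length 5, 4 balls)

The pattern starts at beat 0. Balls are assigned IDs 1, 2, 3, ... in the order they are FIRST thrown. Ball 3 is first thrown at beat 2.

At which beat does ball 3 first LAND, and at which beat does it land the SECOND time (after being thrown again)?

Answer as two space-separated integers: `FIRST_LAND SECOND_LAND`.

Answer: 9 10

Derivation:
Beat 0 (L): throw ball1 h=7 -> lands@7:R; in-air after throw: [b1@7:R]
Beat 1 (R): throw ball2 h=2 -> lands@3:R; in-air after throw: [b2@3:R b1@7:R]
Beat 2 (L): throw ball3 h=7 -> lands@9:R; in-air after throw: [b2@3:R b1@7:R b3@9:R]
Beat 3 (R): throw ball2 h=3 -> lands@6:L; in-air after throw: [b2@6:L b1@7:R b3@9:R]
Beat 4 (L): throw ball4 h=1 -> lands@5:R; in-air after throw: [b4@5:R b2@6:L b1@7:R b3@9:R]
Beat 5 (R): throw ball4 h=7 -> lands@12:L; in-air after throw: [b2@6:L b1@7:R b3@9:R b4@12:L]
Beat 6 (L): throw ball2 h=2 -> lands@8:L; in-air after throw: [b1@7:R b2@8:L b3@9:R b4@12:L]
Beat 7 (R): throw ball1 h=7 -> lands@14:L; in-air after throw: [b2@8:L b3@9:R b4@12:L b1@14:L]
Beat 8 (L): throw ball2 h=3 -> lands@11:R; in-air after throw: [b3@9:R b2@11:R b4@12:L b1@14:L]
Beat 9 (R): throw ball3 h=1 -> lands@10:L; in-air after throw: [b3@10:L b2@11:R b4@12:L b1@14:L]
Beat 10 (L): throw ball3 h=7 -> lands@17:R; in-air after throw: [b2@11:R b4@12:L b1@14:L b3@17:R]
Ball 3: thrown@2 h=7 -> first land @9; rethrown@9 h=1 -> second land @10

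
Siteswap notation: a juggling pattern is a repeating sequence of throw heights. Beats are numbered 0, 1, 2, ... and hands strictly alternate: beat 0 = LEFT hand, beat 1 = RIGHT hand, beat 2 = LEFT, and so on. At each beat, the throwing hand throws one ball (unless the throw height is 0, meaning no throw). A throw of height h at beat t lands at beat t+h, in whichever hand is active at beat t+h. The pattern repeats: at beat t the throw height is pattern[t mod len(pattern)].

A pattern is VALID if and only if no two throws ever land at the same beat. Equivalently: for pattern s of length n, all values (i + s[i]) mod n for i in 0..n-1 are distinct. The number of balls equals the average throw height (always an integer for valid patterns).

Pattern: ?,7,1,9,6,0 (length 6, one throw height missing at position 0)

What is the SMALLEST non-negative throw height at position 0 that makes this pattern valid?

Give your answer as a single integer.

Answer: 1

Derivation:
i=0: s[i]=? (unknown)
i=1: (1 + 7) mod 6 = 2
i=2: (2 + 1) mod 6 = 3
i=3: (3 + 9) mod 6 = 0
i=4: (4 + 6) mod 6 = 4
i=5: (5 + 0) mod 6 = 5
Known residues: [0, 2, 3, 4, 5]; need a permutation of 0..5, so missing residue r = 1
Need (0 + s) mod 6 = 1; smallest s = (1 - 0) mod 6 = 1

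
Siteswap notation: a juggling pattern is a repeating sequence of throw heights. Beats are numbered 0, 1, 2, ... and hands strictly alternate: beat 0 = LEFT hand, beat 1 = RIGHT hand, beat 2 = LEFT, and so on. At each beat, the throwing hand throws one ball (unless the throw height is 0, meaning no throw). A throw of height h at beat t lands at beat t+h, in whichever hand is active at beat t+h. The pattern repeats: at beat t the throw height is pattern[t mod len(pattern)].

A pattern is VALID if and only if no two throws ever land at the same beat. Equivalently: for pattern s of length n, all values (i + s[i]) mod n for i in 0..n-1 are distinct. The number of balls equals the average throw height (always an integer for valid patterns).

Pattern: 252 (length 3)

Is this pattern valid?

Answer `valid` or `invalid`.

Answer: valid

Derivation:
i=0: (i + s[i]) mod n = (0 + 2) mod 3 = 2
i=1: (i + s[i]) mod n = (1 + 5) mod 3 = 0
i=2: (i + s[i]) mod n = (2 + 2) mod 3 = 1
Residues: [2, 0, 1], distinct: True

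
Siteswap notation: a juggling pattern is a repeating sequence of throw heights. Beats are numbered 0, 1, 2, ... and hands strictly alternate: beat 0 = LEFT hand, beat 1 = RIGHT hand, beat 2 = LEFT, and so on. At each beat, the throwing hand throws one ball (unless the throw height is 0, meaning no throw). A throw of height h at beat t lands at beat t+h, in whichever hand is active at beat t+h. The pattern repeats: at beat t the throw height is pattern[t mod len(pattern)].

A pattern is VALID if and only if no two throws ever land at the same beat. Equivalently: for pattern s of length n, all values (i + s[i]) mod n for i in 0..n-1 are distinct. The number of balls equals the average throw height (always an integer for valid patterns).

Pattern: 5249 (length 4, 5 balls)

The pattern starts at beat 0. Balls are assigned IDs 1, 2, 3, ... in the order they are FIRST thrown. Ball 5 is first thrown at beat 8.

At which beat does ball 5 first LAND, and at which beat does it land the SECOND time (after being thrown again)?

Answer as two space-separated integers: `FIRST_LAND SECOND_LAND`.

Answer: 13 15

Derivation:
Beat 0 (L): throw ball1 h=5 -> lands@5:R; in-air after throw: [b1@5:R]
Beat 1 (R): throw ball2 h=2 -> lands@3:R; in-air after throw: [b2@3:R b1@5:R]
Beat 2 (L): throw ball3 h=4 -> lands@6:L; in-air after throw: [b2@3:R b1@5:R b3@6:L]
Beat 3 (R): throw ball2 h=9 -> lands@12:L; in-air after throw: [b1@5:R b3@6:L b2@12:L]
Beat 4 (L): throw ball4 h=5 -> lands@9:R; in-air after throw: [b1@5:R b3@6:L b4@9:R b2@12:L]
Beat 5 (R): throw ball1 h=2 -> lands@7:R; in-air after throw: [b3@6:L b1@7:R b4@9:R b2@12:L]
Beat 6 (L): throw ball3 h=4 -> lands@10:L; in-air after throw: [b1@7:R b4@9:R b3@10:L b2@12:L]
Beat 7 (R): throw ball1 h=9 -> lands@16:L; in-air after throw: [b4@9:R b3@10:L b2@12:L b1@16:L]
Beat 8 (L): throw ball5 h=5 -> lands@13:R; in-air after throw: [b4@9:R b3@10:L b2@12:L b5@13:R b1@16:L]
Beat 9 (R): throw ball4 h=2 -> lands@11:R; in-air after throw: [b3@10:L b4@11:R b2@12:L b5@13:R b1@16:L]
Beat 10 (L): throw ball3 h=4 -> lands@14:L; in-air after throw: [b4@11:R b2@12:L b5@13:R b3@14:L b1@16:L]
Beat 11 (R): throw ball4 h=9 -> lands@20:L; in-air after throw: [b2@12:L b5@13:R b3@14:L b1@16:L b4@20:L]
Beat 12 (L): throw ball2 h=5 -> lands@17:R; in-air after throw: [b5@13:R b3@14:L b1@16:L b2@17:R b4@20:L]
Beat 13 (R): throw ball5 h=2 -> lands@15:R; in-air after throw: [b3@14:L b5@15:R b1@16:L b2@17:R b4@20:L]
Beat 14 (L): throw ball3 h=4 -> lands@18:L; in-air after throw: [b5@15:R b1@16:L b2@17:R b3@18:L b4@20:L]
Beat 15 (R): throw ball5 h=9 -> lands@24:L; in-air after throw: [b1@16:L b2@17:R b3@18:L b4@20:L b5@24:L]
Ball 5: thrown@8 h=5 -> first land @13; rethrown@13 h=2 -> second land @15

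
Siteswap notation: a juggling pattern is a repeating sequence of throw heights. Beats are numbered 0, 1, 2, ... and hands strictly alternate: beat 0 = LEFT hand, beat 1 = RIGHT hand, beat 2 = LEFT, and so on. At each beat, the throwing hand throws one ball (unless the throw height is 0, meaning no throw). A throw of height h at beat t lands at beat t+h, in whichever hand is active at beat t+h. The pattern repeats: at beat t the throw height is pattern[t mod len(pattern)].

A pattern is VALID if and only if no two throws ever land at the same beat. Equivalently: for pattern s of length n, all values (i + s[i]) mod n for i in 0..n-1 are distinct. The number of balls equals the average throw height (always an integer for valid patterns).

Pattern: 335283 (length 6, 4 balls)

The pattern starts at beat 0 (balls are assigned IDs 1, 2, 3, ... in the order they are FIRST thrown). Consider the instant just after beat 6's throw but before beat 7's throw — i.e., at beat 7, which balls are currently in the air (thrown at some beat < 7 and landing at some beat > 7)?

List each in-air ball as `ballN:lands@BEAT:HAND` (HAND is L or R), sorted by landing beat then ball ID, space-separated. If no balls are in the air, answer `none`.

Beat 0 (L): throw ball1 h=3 -> lands@3:R; in-air after throw: [b1@3:R]
Beat 1 (R): throw ball2 h=3 -> lands@4:L; in-air after throw: [b1@3:R b2@4:L]
Beat 2 (L): throw ball3 h=5 -> lands@7:R; in-air after throw: [b1@3:R b2@4:L b3@7:R]
Beat 3 (R): throw ball1 h=2 -> lands@5:R; in-air after throw: [b2@4:L b1@5:R b3@7:R]
Beat 4 (L): throw ball2 h=8 -> lands@12:L; in-air after throw: [b1@5:R b3@7:R b2@12:L]
Beat 5 (R): throw ball1 h=3 -> lands@8:L; in-air after throw: [b3@7:R b1@8:L b2@12:L]
Beat 6 (L): throw ball4 h=3 -> lands@9:R; in-air after throw: [b3@7:R b1@8:L b4@9:R b2@12:L]
Beat 7 (R): throw ball3 h=3 -> lands@10:L; in-air after throw: [b1@8:L b4@9:R b3@10:L b2@12:L]

Answer: ball1:lands@8:L ball4:lands@9:R ball2:lands@12:L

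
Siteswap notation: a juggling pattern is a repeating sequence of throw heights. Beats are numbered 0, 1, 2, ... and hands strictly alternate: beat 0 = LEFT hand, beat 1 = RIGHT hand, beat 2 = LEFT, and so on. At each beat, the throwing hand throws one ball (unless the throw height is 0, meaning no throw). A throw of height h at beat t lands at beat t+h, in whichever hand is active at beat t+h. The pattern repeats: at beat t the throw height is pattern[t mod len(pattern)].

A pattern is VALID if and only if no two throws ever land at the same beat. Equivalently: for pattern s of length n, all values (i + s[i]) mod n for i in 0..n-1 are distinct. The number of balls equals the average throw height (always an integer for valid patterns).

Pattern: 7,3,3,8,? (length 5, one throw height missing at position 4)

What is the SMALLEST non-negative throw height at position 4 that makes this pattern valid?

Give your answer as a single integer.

i=0: (0 + 7) mod 5 = 2
i=1: (1 + 3) mod 5 = 4
i=2: (2 + 3) mod 5 = 0
i=3: (3 + 8) mod 5 = 1
i=4: s[i]=? (unknown)
Known residues: [0, 1, 2, 4]; need a permutation of 0..4, so missing residue r = 3
Need (4 + s) mod 5 = 3; smallest s = (3 - 4) mod 5 = 4

Answer: 4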